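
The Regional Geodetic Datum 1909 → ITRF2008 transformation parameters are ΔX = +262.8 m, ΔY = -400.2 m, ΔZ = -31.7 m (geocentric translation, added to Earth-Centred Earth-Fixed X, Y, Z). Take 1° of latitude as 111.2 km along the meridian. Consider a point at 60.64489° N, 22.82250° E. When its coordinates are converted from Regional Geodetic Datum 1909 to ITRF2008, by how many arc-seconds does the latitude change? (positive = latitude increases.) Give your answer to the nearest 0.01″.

sin φ = 0.871598, cos φ = 0.490221, sin λ = 0.387878, cos λ = 0.921711.
North component: ΔN = −sin φ cos λ·ΔX − sin φ sin λ·ΔY + cos φ·ΔZ = −(0.871598)(0.921711)(262.8) − (0.871598)(0.387878)(-400.2) + (0.490221)(-31.7) = -91.37 m.
1° of latitude spans 111200 m, so Δφ = -91.37 / 111200 × 3600 = -2.958″.

Δφ = -2.96″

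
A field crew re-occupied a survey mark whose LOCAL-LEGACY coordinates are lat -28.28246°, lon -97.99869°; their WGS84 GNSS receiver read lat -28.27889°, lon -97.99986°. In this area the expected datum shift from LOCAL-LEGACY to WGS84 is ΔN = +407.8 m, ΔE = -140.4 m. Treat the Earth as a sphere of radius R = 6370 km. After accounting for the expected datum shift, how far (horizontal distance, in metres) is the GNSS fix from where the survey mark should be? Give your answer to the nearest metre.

Observed coordinate differences: Δφ = +0.00357°, Δλ = -0.00117°.
Converting to metres (1° lat = 111177 m, cos φ = 0.880622): observed ΔN = 396.9 m, observed ΔE = -114.5 m.
Subtracting the expected shift leaves a residual of 396.9 − (407.8) = -10.9 m north and -114.5 − (-140.4) = 25.9 m east.
Residual distance = √((-10.9)² + 25.9²) = 28.1 m.

28 m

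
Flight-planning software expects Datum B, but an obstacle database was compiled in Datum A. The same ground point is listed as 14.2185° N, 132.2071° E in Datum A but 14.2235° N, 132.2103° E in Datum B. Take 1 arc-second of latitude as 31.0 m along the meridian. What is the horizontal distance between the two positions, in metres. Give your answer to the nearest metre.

Δφ = 14.2235° − 14.2185° = +0.0050°; Δλ = 132.2103° − 132.2071° = +0.0032°.
1° of latitude = 3600 × 31.00 = 111600 m.
ΔN = Δφ × 111600 = 558.0 m; ΔE = Δλ × 111600 × cos(14.2185°) = +0.0032 × 111600 × 0.969366 = 346.2 m.
Distance = √(ΔE² + ΔN²) = √(346.2² + 558.0²) = 656.7 m.

657 m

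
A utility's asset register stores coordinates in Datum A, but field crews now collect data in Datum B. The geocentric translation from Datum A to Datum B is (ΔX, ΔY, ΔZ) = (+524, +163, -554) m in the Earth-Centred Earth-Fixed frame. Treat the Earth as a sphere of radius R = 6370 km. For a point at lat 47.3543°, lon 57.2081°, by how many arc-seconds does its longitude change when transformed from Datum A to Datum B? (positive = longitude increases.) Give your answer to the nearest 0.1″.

Δλ = -16.8″

sin φ = 0.735557, cos φ = 0.677463, sin λ = 0.840643, cos λ = 0.541589.
East component: ΔE = −sin λ·ΔX + cos λ·ΔY = −(0.840643)(524) + (0.541589)(163) = -352.22 m.
1° of latitude spans πR/180 = 111177 m; at latitude φ, 1° of longitude spans that × cos φ = 75318.6 m, so Δλ = -352.22 / 75318.6 × 3600 = -16.835″.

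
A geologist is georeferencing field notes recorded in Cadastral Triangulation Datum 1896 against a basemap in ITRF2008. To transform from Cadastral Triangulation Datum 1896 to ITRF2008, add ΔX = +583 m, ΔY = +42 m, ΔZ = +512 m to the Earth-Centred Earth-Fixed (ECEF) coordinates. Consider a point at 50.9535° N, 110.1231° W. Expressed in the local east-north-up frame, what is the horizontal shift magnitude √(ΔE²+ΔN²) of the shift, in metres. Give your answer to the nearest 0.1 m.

736.9 m

The local east axis at (φ, λ) is (−sin λ, cos λ, 0), so ΔE = −sin(-110.1231°)·583 + cos(-110.1231°)·42 = 532.96 m.
The local north axis is (−sin φ cos λ, −sin φ sin λ, cos φ), giving ΔN = 155.773 + 30.627 + 322.535 = 508.94 m.
Horizontal magnitude = √(ΔE² + ΔN²) = √(532.96² + 508.94²) = 736.93 m.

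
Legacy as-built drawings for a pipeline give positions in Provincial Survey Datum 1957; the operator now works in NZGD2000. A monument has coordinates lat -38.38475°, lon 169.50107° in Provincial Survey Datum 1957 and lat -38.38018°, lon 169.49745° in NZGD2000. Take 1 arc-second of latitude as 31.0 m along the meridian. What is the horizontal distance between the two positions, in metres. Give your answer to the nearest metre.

600 m

Δφ = -38.38018° − -38.38475° = +0.00457°; Δλ = 169.49745° − 169.50107° = -0.00362°.
1° of latitude = 3600 × 31.00 = 111600 m.
ΔN = Δφ × 111600 = 510.0 m; ΔE = Δλ × 111600 × cos(-38.38475°) = -0.00362 × 111600 × 0.783859 = -316.7 m.
Distance = √(ΔE² + ΔN²) = √((-316.7)² + 510.0²) = 600.3 m.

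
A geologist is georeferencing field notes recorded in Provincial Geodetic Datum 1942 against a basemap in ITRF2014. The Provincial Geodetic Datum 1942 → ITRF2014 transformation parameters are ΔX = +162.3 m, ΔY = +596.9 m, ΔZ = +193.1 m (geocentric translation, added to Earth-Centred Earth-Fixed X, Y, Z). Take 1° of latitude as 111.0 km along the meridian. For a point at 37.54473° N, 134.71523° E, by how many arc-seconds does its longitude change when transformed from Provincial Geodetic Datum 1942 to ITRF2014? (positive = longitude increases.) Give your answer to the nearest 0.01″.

Δλ = -21.90″

sin φ = 0.609381, cos φ = 0.792878, sin λ = 0.710612, cos λ = -0.703584.
East component: ΔE = −sin λ·ΔX + cos λ·ΔY = −(0.710612)(162.3) + (-0.703584)(596.9) = -535.30 m.
1° of latitude spans 111000 m; at latitude φ, 1° of longitude spans that × cos φ = 88009.4 m, so Δλ = -535.30 / 88009.4 × 3600 = -21.896″.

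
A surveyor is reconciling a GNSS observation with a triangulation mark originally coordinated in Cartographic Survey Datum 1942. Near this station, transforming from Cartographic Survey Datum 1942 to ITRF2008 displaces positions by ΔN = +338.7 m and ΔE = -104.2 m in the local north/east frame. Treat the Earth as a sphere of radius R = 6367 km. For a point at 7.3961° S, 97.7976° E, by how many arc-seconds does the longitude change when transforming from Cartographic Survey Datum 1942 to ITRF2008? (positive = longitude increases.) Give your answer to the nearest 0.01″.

At latitude -7.3961°, cos φ = 0.991680.
One radian of longitude at latitude φ spans R cos φ, so Δλ = ΔE / (R cos φ) = -104.2 / (6367000 × 0.991680) = -1.6503e-05 rad = -3.404″.

Δλ = -3.40″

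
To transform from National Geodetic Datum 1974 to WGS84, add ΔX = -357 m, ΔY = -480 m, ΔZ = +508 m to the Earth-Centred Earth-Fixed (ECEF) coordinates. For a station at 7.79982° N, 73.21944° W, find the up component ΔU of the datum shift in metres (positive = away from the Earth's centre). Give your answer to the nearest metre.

The local up (radial) axis is (cos φ cos λ, cos φ sin λ, sin φ), giving ΔU = -102.115 + 455.309 + 68.942 = 422.14 m.

ΔU = 422 m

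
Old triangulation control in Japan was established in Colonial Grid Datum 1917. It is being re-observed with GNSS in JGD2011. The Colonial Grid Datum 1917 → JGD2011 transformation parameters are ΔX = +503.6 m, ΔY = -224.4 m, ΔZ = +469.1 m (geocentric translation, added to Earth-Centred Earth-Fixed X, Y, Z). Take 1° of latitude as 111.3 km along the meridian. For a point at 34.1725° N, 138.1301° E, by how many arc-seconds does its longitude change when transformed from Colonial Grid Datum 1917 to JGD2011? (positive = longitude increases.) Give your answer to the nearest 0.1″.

Δλ = -6.6″

sin φ = 0.561686, cos φ = 0.827350, sin λ = 0.667441, cos λ = -0.744662.
East component: ΔE = −sin λ·ΔX + cos λ·ΔY = −(0.667441)(503.6) + (-0.744662)(-224.4) = -169.02 m.
1° of latitude spans 111300 m; at latitude φ, 1° of longitude spans that × cos φ = 92084.1 m, so Δλ = -169.02 / 92084.1 × 3600 = -6.608″.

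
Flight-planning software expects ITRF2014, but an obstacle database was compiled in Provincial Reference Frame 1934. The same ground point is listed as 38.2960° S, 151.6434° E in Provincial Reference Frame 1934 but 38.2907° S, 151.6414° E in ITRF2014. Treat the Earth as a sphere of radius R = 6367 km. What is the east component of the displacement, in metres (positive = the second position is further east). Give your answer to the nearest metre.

ΔE = -174 m

Δφ = -38.2907° − -38.2960° = +0.0053°; Δλ = 151.6414° − 151.6434° = -0.0020°.
1° along a meridian = πR/180 = 111125 m.
ΔN = Δφ × 111125 = 589.0 m; ΔE = Δλ × 111125 × cos(-38.2960°) = -0.0020 × 111125 × 0.784820 = -174.4 m.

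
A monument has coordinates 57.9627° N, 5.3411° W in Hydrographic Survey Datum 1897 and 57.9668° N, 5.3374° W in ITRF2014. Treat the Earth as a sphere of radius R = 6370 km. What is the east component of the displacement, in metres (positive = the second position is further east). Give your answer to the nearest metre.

Δφ = 57.9668° − 57.9627° = +0.0041°; Δλ = -5.3374° − -5.3411° = +0.0037°.
1° along a meridian = πR/180 = 111177 m.
ΔN = Δφ × 111177 = 455.8 m; ΔE = Δλ × 111177 × cos(57.9627°) = +0.0037 × 111177 × 0.530471 = 218.2 m.

ΔE = 218 m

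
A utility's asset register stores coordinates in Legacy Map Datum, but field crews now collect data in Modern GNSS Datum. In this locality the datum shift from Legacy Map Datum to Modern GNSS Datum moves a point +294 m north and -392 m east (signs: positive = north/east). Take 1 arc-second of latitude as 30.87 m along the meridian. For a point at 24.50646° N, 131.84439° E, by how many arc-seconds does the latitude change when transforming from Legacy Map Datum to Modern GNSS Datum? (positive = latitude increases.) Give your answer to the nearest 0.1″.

Δφ = 9.5″

1″ of latitude = 30.87 m, so Δφ = 294.0 / 30.87 = 9.524″.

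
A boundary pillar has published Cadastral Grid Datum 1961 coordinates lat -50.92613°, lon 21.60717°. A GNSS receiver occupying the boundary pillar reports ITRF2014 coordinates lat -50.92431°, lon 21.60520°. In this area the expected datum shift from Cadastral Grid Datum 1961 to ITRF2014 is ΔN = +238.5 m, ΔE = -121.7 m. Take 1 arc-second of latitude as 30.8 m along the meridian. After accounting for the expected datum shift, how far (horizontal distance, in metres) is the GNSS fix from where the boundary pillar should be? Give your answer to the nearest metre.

40 m

Observed coordinate differences: Δφ = +0.00182°, Δλ = -0.00197°.
Converting to metres (1° lat = 110880 m, cos φ = 0.630322): observed ΔN = 201.8 m, observed ΔE = -137.7 m.
Subtracting the expected shift leaves a residual of 201.8 − (238.5) = -36.7 m north and -137.7 − (-121.7) = -16.0 m east.
Residual distance = √((-36.7)² + (-16.0)²) = 40.0 m.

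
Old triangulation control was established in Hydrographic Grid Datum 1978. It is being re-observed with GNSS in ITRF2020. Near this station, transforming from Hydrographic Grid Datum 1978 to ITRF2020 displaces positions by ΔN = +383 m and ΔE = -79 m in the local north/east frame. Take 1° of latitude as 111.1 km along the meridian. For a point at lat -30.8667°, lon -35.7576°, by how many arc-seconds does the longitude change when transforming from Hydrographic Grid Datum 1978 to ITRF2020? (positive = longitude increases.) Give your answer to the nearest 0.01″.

Δλ = -2.98″

At latitude -30.8667°, cos φ = 0.858363.
1° of longitude at this latitude = 111.1 × cos φ = 95.36 km, so Δλ = -79.0 / 95364.2 = -0.0008284° = -2.982″.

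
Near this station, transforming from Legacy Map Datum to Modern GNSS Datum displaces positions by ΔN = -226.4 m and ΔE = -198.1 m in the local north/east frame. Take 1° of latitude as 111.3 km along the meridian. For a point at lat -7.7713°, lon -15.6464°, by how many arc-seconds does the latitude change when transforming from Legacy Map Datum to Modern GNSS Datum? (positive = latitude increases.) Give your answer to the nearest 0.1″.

1° of latitude = 111.3 km, so Δφ = -226.4 / 111300 = -0.0020341° = -7.323″.

Δφ = -7.3″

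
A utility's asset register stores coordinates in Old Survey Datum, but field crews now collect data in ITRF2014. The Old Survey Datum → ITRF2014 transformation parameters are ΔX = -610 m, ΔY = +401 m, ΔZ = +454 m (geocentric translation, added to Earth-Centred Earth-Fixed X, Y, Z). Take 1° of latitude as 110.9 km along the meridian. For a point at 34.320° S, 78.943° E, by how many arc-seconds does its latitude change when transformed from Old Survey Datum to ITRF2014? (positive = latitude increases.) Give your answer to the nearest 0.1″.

sin φ = -0.563814, cos φ = 0.825902, sin λ = 0.981437, cos λ = 0.191785.
North component: ΔN = −sin φ cos λ·ΔX − sin φ sin λ·ΔY + cos φ·ΔZ = −(-0.563814)(0.191785)(-610) − (-0.563814)(0.981437)(401) + (0.825902)(454) = 530.89 m.
1° of latitude spans 110900 m, so Δφ = 530.89 / 110900 × 3600 = 17.234″.

Δφ = 17.2″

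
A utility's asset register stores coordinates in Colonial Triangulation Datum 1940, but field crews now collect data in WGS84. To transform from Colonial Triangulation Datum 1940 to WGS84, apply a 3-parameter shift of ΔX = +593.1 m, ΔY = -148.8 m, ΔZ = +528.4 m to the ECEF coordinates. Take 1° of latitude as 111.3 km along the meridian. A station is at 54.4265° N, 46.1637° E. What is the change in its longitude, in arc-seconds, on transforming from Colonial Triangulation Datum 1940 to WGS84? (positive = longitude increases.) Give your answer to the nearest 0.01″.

Δλ = -29.52″

sin φ = 0.813370, cos φ = 0.581747, sin λ = 0.721322, cos λ = 0.692600.
East component: ΔE = −sin λ·ΔX + cos λ·ΔY = −(0.721322)(593.1) + (0.692600)(-148.8) = -530.87 m.
1° of latitude spans 111300 m; at latitude φ, 1° of longitude spans that × cos φ = 64748.4 m, so Δλ = -530.87 / 64748.4 × 3600 = -29.517″.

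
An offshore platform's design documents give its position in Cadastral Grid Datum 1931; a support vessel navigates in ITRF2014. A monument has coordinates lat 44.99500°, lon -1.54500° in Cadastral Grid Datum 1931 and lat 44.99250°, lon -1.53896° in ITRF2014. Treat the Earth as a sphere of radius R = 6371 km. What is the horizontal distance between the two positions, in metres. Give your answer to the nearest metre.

Δφ = 44.99250° − 44.99500° = -0.00250°; Δλ = -1.53896° − -1.54500° = +0.00604°.
1° along a meridian = πR/180 = 111195 m.
ΔN = Δφ × 111195 = -278.0 m; ΔE = Δλ × 111195 × cos(44.99500°) = +0.00604 × 111195 × 0.707168 = 474.9 m.
Distance = √(ΔE² + ΔN²) = √(474.9² + (-278.0)²) = 550.3 m.

550 m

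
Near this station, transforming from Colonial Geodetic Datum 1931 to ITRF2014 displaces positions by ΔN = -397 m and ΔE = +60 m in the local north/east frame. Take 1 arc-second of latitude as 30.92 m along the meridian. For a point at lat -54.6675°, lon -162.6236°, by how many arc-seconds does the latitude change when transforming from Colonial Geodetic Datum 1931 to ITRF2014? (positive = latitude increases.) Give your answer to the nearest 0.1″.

Δφ = -12.8″

1″ of latitude = 30.92 m, so Δφ = -397.0 / 30.92 = -12.840″.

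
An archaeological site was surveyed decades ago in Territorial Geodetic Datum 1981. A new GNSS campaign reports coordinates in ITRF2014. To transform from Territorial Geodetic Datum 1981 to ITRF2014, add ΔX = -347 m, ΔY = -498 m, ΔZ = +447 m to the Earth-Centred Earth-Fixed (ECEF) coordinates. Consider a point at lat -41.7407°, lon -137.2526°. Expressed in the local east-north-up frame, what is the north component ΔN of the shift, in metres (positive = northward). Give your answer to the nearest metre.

ΔN = 728 m

The local north axis is (−sin φ cos λ, −sin φ sin λ, cos φ), giving ΔN = 169.650 + 225.044 + 333.536 = 728.23 m.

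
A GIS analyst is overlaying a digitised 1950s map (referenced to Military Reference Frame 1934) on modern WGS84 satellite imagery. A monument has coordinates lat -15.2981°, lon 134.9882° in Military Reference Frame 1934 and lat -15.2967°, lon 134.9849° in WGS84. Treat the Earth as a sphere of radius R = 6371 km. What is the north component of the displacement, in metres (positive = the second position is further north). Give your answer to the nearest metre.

ΔN = 156 m

Δφ = -15.2967° − -15.2981° = +0.0014°; Δλ = 134.9849° − 134.9882° = -0.0033°.
1° along a meridian = πR/180 = 111195 m.
ΔN = Δφ × 111195 = 155.7 m; ΔE = Δλ × 111195 × cos(-15.2981°) = -0.0033 × 111195 × 0.964566 = -353.9 m.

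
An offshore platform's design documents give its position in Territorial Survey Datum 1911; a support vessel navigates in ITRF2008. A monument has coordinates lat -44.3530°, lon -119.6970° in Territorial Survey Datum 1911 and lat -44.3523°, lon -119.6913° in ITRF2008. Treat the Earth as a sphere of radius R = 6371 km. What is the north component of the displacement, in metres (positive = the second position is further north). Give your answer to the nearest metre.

ΔN = 78 m

Δφ = -44.3523° − -44.3530° = +0.0007°; Δλ = -119.6913° − -119.6970° = +0.0057°.
1° along a meridian = πR/180 = 111195 m.
ΔN = Δφ × 111195 = 77.8 m; ΔE = Δλ × 111195 × cos(-44.3530°) = +0.0057 × 111195 × 0.715046 = 453.2 m.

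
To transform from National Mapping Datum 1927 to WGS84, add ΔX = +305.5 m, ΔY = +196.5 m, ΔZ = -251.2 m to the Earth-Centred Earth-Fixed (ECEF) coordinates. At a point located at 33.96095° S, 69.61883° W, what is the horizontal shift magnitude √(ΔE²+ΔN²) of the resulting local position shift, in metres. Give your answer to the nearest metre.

435 m

The local east axis at (φ, λ) is (−sin λ, cos λ, 0), so ΔE = −sin(-69.61883°)·305.5 + cos(-69.61883°)·196.5 = 354.81 m.
The local north axis is (−sin φ cos λ, −sin φ sin λ, cos φ), giving ΔN = 59.435 − 102.898 − 208.350 = -251.81 m.
Horizontal magnitude = √(ΔE² + ΔN²) = √(354.81² + (-251.81)²) = 435.09 m.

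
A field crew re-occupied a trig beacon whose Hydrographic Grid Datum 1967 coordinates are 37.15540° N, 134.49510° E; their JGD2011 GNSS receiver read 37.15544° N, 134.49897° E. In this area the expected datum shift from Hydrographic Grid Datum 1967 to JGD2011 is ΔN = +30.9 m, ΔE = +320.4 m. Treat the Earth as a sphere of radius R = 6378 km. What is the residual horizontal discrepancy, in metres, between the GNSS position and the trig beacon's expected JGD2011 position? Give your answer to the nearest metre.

Observed coordinate differences: Δφ = +0.00004°, Δλ = +0.00387°.
Converting to metres (1° lat = 111317 m, cos φ = 0.797000): observed ΔN = 4.5 m, observed ΔE = 343.3 m.
Subtracting the expected shift leaves a residual of 4.5 − (30.9) = -26.4 m north and 343.3 − (320.4) = 22.9 m east.
Residual distance = √((-26.4)² + 22.9²) = 35.0 m.

35 m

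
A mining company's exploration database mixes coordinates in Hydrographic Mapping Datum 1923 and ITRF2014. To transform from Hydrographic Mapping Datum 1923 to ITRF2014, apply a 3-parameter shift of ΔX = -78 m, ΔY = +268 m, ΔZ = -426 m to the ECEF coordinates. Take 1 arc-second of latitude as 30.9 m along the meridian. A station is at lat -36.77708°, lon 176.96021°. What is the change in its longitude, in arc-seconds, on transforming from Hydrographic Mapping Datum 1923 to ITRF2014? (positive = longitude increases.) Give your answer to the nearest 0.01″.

sin φ = -0.598703, cos φ = 0.800971, sin λ = 0.053029, cos λ = -0.998593.
East component: ΔE = −sin λ·ΔX + cos λ·ΔY = −(0.053029)(-78) + (-0.998593)(268) = -263.49 m.
1° of latitude spans 3600 × 30.90 = 111240 m; at latitude φ, 1° of longitude spans that × cos φ = 89100.0 m, so Δλ = -263.49 / 89100.0 × 3600 = -10.646″.

Δλ = -10.65″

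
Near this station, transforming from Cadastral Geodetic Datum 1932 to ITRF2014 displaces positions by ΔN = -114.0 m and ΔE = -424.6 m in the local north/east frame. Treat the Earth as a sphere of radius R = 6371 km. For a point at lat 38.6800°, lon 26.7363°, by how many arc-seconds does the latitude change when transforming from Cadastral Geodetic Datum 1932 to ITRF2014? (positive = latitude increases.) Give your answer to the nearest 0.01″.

On a sphere of radius R, 1 rad of latitude = R, so Δφ = ΔN / R = -114.0 / 6371000 = -1.7894e-05 rad = -3.691″.

Δφ = -3.69″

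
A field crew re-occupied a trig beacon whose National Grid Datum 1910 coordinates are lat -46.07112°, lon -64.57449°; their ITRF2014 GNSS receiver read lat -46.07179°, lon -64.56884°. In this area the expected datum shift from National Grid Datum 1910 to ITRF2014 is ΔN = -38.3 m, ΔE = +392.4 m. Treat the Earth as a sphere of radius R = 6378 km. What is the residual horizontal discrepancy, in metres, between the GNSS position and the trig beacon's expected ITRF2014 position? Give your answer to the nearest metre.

57 m

Observed coordinate differences: Δφ = -0.00067°, Δλ = +0.00565°.
Converting to metres (1° lat = 111317 m, cos φ = 0.693765): observed ΔN = -74.6 m, observed ΔE = 436.3 m.
Subtracting the expected shift leaves a residual of -74.6 − (-38.3) = -36.3 m north and 436.3 − (392.4) = 43.9 m east.
Residual distance = √((-36.3)² + 43.9²) = 57.0 m.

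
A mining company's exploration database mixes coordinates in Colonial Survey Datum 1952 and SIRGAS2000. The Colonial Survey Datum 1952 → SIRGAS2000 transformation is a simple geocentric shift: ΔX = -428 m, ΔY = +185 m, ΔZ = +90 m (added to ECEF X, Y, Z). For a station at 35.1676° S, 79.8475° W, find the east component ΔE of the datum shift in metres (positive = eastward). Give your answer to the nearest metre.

The local east axis at (φ, λ) is (−sin λ, cos λ, 0), so ΔE = −sin(-79.8475°)·(-428) + cos(-79.8475°)·185 = -388.69 m.

ΔE = -389 m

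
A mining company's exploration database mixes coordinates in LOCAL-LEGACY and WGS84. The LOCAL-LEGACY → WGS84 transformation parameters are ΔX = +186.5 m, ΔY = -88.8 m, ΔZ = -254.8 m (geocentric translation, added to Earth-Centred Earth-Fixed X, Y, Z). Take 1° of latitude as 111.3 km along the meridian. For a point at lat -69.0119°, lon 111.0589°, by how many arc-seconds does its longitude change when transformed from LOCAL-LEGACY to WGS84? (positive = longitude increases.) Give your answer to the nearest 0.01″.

Δλ = -12.84″

sin φ = -0.933655, cos φ = 0.358174, sin λ = 0.933212, cos λ = -0.359327.
East component: ΔE = −sin λ·ΔX + cos λ·ΔY = −(0.933212)(186.5) + (-0.359327)(-88.8) = -142.14 m.
1° of latitude spans 111300 m; at latitude φ, 1° of longitude spans that × cos φ = 39864.8 m, so Δλ = -142.14 / 39864.8 × 3600 = -12.836″.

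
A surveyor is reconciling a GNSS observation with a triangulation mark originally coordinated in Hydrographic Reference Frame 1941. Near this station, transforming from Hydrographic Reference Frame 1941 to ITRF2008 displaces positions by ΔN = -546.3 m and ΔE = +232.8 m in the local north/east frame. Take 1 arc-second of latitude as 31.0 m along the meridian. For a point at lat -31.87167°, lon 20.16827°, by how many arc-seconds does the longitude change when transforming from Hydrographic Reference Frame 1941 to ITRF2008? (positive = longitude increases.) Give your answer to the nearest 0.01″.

At latitude -31.87167°, cos φ = 0.849233.
1″ of longitude at this latitude = 31.00 × cos φ = 26.3262 m, so Δλ = 232.8 / 26.3262 = 8.843″.

Δλ = 8.84″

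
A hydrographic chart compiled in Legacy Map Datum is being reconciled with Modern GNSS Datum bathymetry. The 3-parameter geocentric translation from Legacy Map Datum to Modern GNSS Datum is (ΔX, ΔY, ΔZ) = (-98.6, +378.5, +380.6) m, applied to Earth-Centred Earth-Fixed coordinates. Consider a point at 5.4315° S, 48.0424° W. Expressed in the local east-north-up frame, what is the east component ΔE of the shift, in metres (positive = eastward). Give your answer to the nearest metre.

At φ = -5.4315°, λ = -48.0424°: sin φ = -0.094656, cos φ = 0.995510, sin λ = -0.743640, cos λ = 0.668580.
ΔE = −sin λ·ΔX + cos λ·ΔY = −(-0.743640)·(-98.6) + (0.668580)·(378.5) = 179.73 m.

ΔE = 180 m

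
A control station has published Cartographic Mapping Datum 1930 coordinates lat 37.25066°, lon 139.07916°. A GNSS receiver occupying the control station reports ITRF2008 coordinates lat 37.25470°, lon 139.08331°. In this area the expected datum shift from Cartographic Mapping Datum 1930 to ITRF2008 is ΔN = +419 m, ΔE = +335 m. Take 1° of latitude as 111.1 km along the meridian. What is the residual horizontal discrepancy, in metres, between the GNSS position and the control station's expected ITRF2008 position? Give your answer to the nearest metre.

44 m

Observed coordinate differences: Δφ = +0.00404°, Δλ = +0.00415°.
Converting to metres (1° lat = 111100 m, cos φ = 0.795995): observed ΔN = 448.8 m, observed ΔE = 367.0 m.
Subtracting the expected shift leaves a residual of 448.8 − (419) = 29.8 m north and 367.0 − (335) = 32.0 m east.
Residual distance = √(29.8² + 32.0²) = 43.8 m.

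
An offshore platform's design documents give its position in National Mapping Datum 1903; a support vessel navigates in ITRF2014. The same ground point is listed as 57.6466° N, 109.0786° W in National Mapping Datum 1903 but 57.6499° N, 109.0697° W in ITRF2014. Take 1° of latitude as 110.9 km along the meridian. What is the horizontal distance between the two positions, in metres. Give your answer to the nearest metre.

643 m

Δφ = 57.6499° − 57.6466° = +0.0033°; Δλ = -109.0697° − -109.0786° = +0.0089°.
ΔN = Δφ × 110900 = 366.0 m; ΔE = Δλ × 110900 × cos(57.6466°) = +0.0089 × 110900 × 0.535140 = 528.2 m.
Distance = √(ΔE² + ΔN²) = √(528.2² + 366.0²) = 642.6 m.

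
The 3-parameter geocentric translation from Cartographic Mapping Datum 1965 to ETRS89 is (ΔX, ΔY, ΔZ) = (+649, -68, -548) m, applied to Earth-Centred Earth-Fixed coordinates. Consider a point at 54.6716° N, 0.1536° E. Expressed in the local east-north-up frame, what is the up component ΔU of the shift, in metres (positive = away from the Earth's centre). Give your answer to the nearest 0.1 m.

ΔU = -71.9 m

The local up (radial) axis is (cos φ cos λ, cos φ sin λ, sin φ), giving ΔU = 375.291 − 0.105 − 447.086 = -71.90 m.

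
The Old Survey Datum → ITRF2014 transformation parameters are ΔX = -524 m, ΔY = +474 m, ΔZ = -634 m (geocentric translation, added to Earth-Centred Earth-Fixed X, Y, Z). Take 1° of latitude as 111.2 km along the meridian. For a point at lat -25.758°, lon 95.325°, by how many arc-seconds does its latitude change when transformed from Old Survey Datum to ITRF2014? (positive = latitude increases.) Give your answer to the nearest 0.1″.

sin φ = -0.434571, cos φ = 0.900638, sin λ = 0.995684, cos λ = -0.092805.
North component: ΔN = −sin φ cos λ·ΔX − sin φ sin λ·ΔY + cos φ·ΔZ = −(-0.434571)(-0.092805)(-524) − (-0.434571)(0.995684)(474) + (0.900638)(-634) = -344.77 m.
1° of latitude spans 111200 m, so Δφ = -344.77 / 111200 × 3600 = -11.162″.

Δφ = -11.2″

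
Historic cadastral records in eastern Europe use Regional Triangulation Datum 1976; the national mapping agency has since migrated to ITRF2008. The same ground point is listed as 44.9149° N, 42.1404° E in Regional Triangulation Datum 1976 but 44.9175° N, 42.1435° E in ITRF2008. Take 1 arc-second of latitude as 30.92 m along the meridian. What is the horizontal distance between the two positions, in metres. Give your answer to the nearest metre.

379 m

Δφ = 44.9175° − 44.9149° = +0.0026°; Δλ = 42.1435° − 42.1404° = +0.0031°.
1° of latitude = 3600 × 30.92 = 111312 m.
ΔN = Δφ × 111312 = 289.4 m; ΔE = Δλ × 111312 × cos(44.9149°) = +0.0031 × 111312 × 0.708156 = 244.4 m.
Distance = √(ΔE² + ΔN²) = √(244.4² + 289.4²) = 378.8 m.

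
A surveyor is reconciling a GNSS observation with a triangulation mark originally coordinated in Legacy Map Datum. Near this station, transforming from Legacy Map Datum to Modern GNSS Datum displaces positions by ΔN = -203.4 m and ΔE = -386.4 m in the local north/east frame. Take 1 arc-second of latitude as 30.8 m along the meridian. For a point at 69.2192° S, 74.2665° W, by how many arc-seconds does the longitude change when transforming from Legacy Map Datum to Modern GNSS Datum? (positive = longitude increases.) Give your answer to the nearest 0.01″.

Δλ = -35.36″

At latitude -69.2192°, cos φ = 0.354794.
1″ of longitude at this latitude = 30.80 × cos φ = 10.9276 m, so Δλ = -386.4 / 10.9276 = -35.360″.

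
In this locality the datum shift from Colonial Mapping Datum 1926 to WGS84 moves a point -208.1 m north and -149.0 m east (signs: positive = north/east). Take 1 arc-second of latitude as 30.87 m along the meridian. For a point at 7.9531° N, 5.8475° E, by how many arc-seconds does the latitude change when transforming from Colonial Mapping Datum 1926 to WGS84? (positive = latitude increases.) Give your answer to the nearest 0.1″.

Δφ = -6.7″

1″ of latitude = 30.87 m, so Δφ = -208.1 / 30.87 = -6.741″.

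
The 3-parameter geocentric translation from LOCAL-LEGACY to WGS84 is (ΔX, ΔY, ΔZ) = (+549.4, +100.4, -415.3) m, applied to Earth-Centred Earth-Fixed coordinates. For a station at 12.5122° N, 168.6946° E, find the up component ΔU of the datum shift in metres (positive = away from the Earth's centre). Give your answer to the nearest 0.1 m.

The local up (radial) axis is (cos φ cos λ, cos φ sin λ, sin φ), giving ΔU = -525.944 + 19.215 − 89.974 = -596.70 m.

ΔU = -596.7 m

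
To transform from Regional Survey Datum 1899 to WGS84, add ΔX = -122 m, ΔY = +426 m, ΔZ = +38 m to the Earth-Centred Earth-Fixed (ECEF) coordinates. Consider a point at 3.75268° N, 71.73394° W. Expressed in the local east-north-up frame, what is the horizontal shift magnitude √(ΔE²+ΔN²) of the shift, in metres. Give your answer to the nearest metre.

69 m

At φ = 3.75268°, λ = -71.73394°: sin φ = 0.065450, cos φ = 0.997856, sin λ = -0.949611, cos λ = 0.313430.
ΔE = −sin λ·ΔX + cos λ·ΔY = −(-0.949611)·(-122) + (0.313430)·(426) = 17.67 m.
ΔN = −sin φ cos λ·ΔX − sin φ sin λ·ΔY + cos φ·ΔZ = −(0.065450)(0.313430)(-122) − (0.065450)(-0.949611)(426) + (0.997856)(38) = 66.90 m.
Horizontal magnitude = √(ΔE² + ΔN²) = √(17.67² + 66.90²) = 69.19 m.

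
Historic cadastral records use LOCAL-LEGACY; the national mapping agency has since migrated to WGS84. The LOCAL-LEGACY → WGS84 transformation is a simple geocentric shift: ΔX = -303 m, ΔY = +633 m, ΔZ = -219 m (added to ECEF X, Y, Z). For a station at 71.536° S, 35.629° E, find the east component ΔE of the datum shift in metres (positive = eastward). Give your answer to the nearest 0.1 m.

ΔE = 691.0 m

At φ = -71.536°, λ = 35.629°: sin φ = -0.948523, cos φ = 0.316709, sin λ = 0.582534, cos λ = 0.812806.
ΔE = −sin λ·ΔX + cos λ·ΔY = −(0.582534)·(-303) + (0.812806)·(633) = 691.01 m.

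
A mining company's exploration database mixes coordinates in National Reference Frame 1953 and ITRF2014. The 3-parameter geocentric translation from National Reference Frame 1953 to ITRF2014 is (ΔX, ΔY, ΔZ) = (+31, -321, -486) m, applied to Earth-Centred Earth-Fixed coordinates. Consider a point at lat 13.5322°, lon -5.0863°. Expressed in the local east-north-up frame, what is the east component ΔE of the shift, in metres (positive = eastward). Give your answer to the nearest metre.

The local east axis at (φ, λ) is (−sin λ, cos λ, 0), so ΔE = −sin(-5.0863°)·31 + cos(-5.0863°)·(-321) = -316.99 m.

ΔE = -317 m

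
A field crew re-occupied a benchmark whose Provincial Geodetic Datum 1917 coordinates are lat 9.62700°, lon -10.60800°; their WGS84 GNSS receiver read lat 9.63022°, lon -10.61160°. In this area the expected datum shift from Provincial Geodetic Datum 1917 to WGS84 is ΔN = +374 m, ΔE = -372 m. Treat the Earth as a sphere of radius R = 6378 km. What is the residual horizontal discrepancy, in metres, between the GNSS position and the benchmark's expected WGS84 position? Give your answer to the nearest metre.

Observed coordinate differences: Δφ = +0.00322°, Δλ = -0.00360°.
Converting to metres (1° lat = 111317 m, cos φ = 0.985917): observed ΔN = 358.4 m, observed ΔE = -395.1 m.
Subtracting the expected shift leaves a residual of 358.4 − (374) = -15.6 m north and -395.1 − (-372) = -23.1 m east.
Residual distance = √((-15.6)² + (-23.1)²) = 27.8 m.

28 m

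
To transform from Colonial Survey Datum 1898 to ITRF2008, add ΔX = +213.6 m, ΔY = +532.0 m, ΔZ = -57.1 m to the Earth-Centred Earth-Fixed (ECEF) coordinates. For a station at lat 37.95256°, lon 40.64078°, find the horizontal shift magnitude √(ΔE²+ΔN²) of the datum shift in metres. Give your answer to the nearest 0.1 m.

445.0 m

At φ = 37.95256°, λ = 40.64078°: sin φ = 0.615009, cos φ = 0.788520, sin λ = 0.651314, cos λ = 0.758808.
ΔE = −sin λ·ΔX + cos λ·ΔY = −(0.651314)·(213.6) + (0.758808)·(532.0) = 264.57 m.
ΔN = −sin φ cos λ·ΔX − sin φ sin λ·ΔY + cos φ·ΔZ = −(0.615009)(0.758808)(213.6) − (0.615009)(0.651314)(532.0) + (0.788520)(-57.1) = -357.81 m.
Horizontal magnitude = √(ΔE² + ΔN²) = √(264.57² + (-357.81)²) = 444.99 m.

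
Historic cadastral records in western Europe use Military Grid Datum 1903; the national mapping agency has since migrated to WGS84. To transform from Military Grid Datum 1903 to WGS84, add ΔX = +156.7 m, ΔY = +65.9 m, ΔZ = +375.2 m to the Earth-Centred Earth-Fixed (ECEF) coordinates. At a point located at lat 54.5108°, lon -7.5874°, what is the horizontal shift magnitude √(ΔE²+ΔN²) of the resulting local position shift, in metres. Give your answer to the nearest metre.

At φ = 54.5108°, λ = -7.5874°: sin φ = 0.814225, cos φ = 0.580549, sin λ = -0.132038, cos λ = 0.991245.
ΔE = −sin λ·ΔX + cos λ·ΔY = −(-0.132038)·(156.7) + (0.991245)·(65.9) = 86.01 m.
ΔN = −sin φ cos λ·ΔX − sin φ sin λ·ΔY + cos φ·ΔZ = −(0.814225)(0.991245)(156.7) − (0.814225)(-0.132038)(65.9) + (0.580549)(375.2) = 98.44 m.
Horizontal magnitude = √(ΔE² + ΔN²) = √(86.01² + 98.44²) = 130.72 m.

131 m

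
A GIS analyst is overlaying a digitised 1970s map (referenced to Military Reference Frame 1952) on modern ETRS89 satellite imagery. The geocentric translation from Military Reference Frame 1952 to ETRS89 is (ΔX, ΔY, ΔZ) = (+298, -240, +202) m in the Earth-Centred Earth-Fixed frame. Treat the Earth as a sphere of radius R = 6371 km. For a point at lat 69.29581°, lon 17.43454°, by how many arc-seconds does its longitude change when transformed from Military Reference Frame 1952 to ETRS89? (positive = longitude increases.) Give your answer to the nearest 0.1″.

Δλ = -29.1″

sin φ = 0.935418, cos φ = 0.353543, sin λ = 0.299616, cos λ = 0.954060.
East component: ΔE = −sin λ·ΔX + cos λ·ΔY = −(0.299616)(298) + (0.954060)(-240) = -318.26 m.
1° of latitude spans πR/180 = 111195 m; at latitude φ, 1° of longitude spans that × cos φ = 39312.2 m, so Δλ = -318.26 / 39312.2 × 3600 = -29.145″.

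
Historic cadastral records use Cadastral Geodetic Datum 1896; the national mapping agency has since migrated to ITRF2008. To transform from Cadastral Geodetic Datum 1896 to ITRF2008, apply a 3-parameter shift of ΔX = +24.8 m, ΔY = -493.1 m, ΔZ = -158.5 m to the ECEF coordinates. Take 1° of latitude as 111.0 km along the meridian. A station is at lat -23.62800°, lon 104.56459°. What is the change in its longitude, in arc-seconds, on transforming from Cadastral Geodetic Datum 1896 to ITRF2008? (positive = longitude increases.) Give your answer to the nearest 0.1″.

sin φ = -0.400797, cos φ = 0.916167, sin λ = 0.967865, cos λ = -0.251471.
East component: ΔE = −sin λ·ΔX + cos λ·ΔY = −(0.967865)(24.8) + (-0.251471)(-493.1) = 100.00 m.
1° of latitude spans 111000 m; at latitude φ, 1° of longitude spans that × cos φ = 101694.5 m, so Δλ = 100.00 / 101694.5 × 3600 = 3.540″.

Δλ = 3.5″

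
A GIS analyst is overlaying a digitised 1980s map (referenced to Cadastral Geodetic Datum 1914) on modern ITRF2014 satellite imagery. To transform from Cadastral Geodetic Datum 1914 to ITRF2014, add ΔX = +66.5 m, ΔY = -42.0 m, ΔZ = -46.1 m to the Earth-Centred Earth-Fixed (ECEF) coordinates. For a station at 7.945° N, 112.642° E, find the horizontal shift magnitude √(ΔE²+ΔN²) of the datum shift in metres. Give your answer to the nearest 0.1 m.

58.3 m

The local east axis at (φ, λ) is (−sin λ, cos λ, 0), so ΔE = −sin(112.642°)·66.5 + cos(112.642°)·(-42.0) = -45.21 m.
The local north axis is (−sin φ cos λ, −sin φ sin λ, cos φ), giving ΔN = 3.539 + 5.358 − 45.657 = -36.76 m.
Horizontal magnitude = √(ΔE² + ΔN²) = √((-45.21)² + (-36.76)²) = 58.27 m.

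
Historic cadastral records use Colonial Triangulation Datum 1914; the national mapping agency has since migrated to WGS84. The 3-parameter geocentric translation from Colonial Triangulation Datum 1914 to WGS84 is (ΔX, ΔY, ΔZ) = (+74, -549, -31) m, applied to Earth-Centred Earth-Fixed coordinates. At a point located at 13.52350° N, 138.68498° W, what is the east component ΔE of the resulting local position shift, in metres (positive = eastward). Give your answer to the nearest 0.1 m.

At φ = 13.52350°, λ = -138.68498°: sin φ = 0.233844, cos φ = 0.972274, sin λ = -0.660199, cos λ = -0.751091.
ΔE = −sin λ·ΔX + cos λ·ΔY = −(-0.660199)·(74) + (-0.751091)·(-549) = 461.20 m.

ΔE = 461.2 m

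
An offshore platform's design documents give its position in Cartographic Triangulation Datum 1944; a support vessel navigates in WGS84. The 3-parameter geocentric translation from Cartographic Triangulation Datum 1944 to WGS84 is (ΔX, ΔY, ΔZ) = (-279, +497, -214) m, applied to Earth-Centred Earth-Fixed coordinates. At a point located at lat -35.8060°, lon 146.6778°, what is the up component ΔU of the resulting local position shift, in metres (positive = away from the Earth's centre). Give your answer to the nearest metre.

At φ = -35.8060°, λ = 146.6778°: sin φ = -0.585043, cos φ = 0.811003, sin λ = 0.549347, cos λ = -0.835595.
ΔU = cos φ cos λ·ΔX + cos φ sin λ·ΔY + sin φ·ΔZ = (0.811003)(-0.835595)(-279) + (0.811003)(0.549347)(497) + (-0.585043)(-214) = 535.69 m.

ΔU = 536 m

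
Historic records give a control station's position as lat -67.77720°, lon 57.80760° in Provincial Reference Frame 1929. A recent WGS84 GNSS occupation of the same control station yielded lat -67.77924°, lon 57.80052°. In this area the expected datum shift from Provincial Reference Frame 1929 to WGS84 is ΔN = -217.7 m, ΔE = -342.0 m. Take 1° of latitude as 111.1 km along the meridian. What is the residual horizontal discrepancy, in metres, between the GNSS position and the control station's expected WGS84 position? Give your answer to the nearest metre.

45 m

Observed coordinate differences: Δφ = -0.00204°, Δλ = -0.00708°.
Converting to metres (1° lat = 111100 m, cos φ = 0.378209): observed ΔN = -226.6 m, observed ΔE = -297.5 m.
Subtracting the expected shift leaves a residual of -226.6 − (-217.7) = -8.9 m north and -297.5 − (-342.0) = 44.5 m east.
Residual distance = √((-8.9)² + 44.5²) = 45.4 m.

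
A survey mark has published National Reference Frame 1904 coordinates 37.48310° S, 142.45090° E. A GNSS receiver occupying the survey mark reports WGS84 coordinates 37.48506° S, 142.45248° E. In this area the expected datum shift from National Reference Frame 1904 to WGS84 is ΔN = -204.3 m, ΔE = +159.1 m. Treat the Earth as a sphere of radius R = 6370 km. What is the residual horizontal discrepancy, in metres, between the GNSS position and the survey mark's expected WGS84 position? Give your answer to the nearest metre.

Observed coordinate differences: Δφ = -0.00196°, Δλ = +0.00158°.
Converting to metres (1° lat = 111177 m, cos φ = 0.793533): observed ΔN = -217.9 m, observed ΔE = 139.4 m.
Subtracting the expected shift leaves a residual of -217.9 − (-204.3) = -13.6 m north and 139.4 − (159.1) = -19.7 m east.
Residual distance = √((-13.6)² + (-19.7)²) = 23.9 m.

24 m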